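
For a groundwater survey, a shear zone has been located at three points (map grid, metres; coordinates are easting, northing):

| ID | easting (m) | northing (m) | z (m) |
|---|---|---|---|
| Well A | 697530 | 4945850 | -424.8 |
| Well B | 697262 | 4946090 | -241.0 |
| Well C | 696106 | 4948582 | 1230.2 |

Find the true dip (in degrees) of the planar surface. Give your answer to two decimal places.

Let the plane be z = a·easting + b·northing + c.
Well B−Well A: −268a + 240b = 183.8;  Well C−Well A: −1424a + 2732b = 1655.
Solving gives a = −0.26879, b = 0.46568.
Gradient magnitude |∇z| = √(a² + b²) = √(0.07225 + 0.21686) = 0.53769.
True dip = arctan(0.53769) = 28.27°, dipping toward SSE (azimuth ≈ 150°).

28.27°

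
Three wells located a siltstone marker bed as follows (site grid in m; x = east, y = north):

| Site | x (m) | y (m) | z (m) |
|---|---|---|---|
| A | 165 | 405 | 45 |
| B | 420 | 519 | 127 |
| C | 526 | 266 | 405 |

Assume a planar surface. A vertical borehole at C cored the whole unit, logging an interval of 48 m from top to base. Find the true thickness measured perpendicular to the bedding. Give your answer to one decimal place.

32.9 m

Two edge vectors: A→B = (255, 114, 82), A→C = (361, -139, 360).
Normal n = (A→B) × (A→C) = (52438, -62198, -76599).
So ∂z/∂x = −n_x/n_z = 0.68458 and ∂z/∂y = −n_y/n_z = −0.81199.
|∇z| = √(a²+b²) = 1.06207, so dip δ = arctan(1.06207) = 46.72°.
True thickness = vertical thickness × cos δ = 48 × cos 46.72° = 32.9 m.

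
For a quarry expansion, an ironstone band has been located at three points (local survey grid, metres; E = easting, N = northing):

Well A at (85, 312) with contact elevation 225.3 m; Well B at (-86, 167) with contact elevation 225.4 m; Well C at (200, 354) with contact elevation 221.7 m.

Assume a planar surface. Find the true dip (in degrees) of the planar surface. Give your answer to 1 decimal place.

4.8°

Two edge vectors: Well A→Well B = (-171, -145, 0.1), Well A→Well C = (115, 42, -3.6).
Normal n = (Well A→Well B) × (Well A→Well C) = (517.8, -604.1, 9493).
So ∂z/∂E = −n_x/n_z = −0.05455 and ∂z/∂N = −n_y/n_z = 0.06364.
Gradient magnitude |∇z| = √(a² + b²) = √(0.00298 + 0.00405) = 0.08381.
True dip = arctan(0.08381) = 4.8°, dipping toward SE (azimuth ≈ 139°).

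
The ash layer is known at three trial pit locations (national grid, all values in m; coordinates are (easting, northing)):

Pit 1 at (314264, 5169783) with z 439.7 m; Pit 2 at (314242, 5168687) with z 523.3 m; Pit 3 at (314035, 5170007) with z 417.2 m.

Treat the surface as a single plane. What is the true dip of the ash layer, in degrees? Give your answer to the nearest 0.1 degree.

Two edge vectors: Pit 1→Pit 2 = (-22, -1096, 83.6), Pit 1→Pit 3 = (-229, 224, -22.5).
Normal n = (Pit 1→Pit 2) × (Pit 1→Pit 3) = (5933.6, -19639.4, -255912).
So ∂z/∂E = −n_x/n_z = 0.02319 and ∂z/∂N = −n_y/n_z = −0.07674.
Gradient magnitude |∇z| = √(a² + b²) = √(0.00054 + 0.00589) = 0.08017.
True dip = arctan(0.08017) = 4.6°, dipping toward NNW (azimuth ≈ 343°).

4.6°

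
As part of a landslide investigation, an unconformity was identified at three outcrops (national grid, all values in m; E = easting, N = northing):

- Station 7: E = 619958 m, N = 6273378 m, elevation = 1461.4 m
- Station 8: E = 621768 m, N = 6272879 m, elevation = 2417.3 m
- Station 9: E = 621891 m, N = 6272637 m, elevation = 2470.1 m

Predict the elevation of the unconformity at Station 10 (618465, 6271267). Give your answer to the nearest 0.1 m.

525.5 m

Let the plane be z = a·E + b·N + c.
Station 8−Station 7: 1810a − 499b = 955.9;  Station 9−Station 7: 1933a − 741b = 1008.7.
Solving gives a = 0.544230478, b = 0.058431193.
Then c = 1461.4 − a·619958 − b·6273378 = −702499.60.
At (618465, 6271267): z = 336587.5 + 366437.6 − 702499.60 = 525.5 m.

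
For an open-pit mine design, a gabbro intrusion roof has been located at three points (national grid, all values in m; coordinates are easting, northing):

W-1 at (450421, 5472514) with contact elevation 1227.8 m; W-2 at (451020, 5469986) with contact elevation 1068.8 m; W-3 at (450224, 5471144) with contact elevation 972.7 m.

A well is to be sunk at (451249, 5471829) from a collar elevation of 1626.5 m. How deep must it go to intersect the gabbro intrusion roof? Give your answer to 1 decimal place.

226.2 m

Let the plane be z = a·easting + b·northing + c.
W-2−W-1: 599a − 2528b = −159;  W-3−W-1: −197a − 1370b = −255.1.
Solving gives a = 0.323864631, b = 0.139634064.
Then c = 1227.8 − a·450421 − b·5472514 = −908797.00.
At (451249, 5471829): z_contact = 146143.59 + 764053.72 − 908797.00 = 1400.31 m.
Depth below ground = 1626.5 − 1400.31 = 226.2 m.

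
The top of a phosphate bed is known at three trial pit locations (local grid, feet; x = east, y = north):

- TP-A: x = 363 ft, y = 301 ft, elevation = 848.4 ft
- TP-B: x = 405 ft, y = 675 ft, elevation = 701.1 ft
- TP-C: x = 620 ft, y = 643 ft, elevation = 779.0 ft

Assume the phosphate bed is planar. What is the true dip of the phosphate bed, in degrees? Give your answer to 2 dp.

Let the plane be z = a·x + b·y + c.
TP-B−TP-A: 42a + 374b = −147.3;  TP-C−TP-A: 257a + 342b = −69.4.
Solving gives a = 0.29871, b = −0.42740.
Gradient magnitude |∇z| = √(a² + b²) = √(0.08923 + 0.18267) = 0.52144.
True dip = arctan(0.52144) = 27.54°, dipping toward NW (azimuth ≈ 325°).

27.54°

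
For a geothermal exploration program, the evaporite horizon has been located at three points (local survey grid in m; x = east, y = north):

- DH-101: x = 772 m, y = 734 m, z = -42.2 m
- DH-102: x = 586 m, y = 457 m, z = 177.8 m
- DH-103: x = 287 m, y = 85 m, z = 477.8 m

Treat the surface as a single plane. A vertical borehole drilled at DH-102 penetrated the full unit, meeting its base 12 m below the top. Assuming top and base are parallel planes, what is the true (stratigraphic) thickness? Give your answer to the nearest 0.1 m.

9.7 m

Let the plane be z = a·x + b·y + c.
DH-102−DH-101: −186a − 277b = 220;  DH-103−DH-101: −485a − 649b = 520.
Solving gives a = −0.09244, b = −0.73215.
|∇z| = √(a²+b²) = 0.73797, so dip δ = arctan(0.73797) = 36.43°.
True thickness = vertical thickness × cos δ = 12 × cos 36.43° = 9.7 m.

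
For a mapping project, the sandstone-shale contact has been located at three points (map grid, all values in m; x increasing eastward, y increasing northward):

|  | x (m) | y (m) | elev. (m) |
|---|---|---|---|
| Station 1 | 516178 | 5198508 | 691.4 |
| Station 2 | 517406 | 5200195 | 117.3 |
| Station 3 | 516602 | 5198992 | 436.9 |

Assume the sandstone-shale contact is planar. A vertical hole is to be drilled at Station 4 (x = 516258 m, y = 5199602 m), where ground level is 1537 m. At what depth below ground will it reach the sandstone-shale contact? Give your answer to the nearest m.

Let the plane be z = a·x + b·y + c.
Station 2−Station 1: 1228a + 1687b = −574.1;  Station 3−Station 1: 424a + 484b = −254.5.
Solving gives a = −1.25253936, b = 0.57143944.
Then c = 691.4 − a·516178 − b·5198508 = −2323407.83.
At (516258, 5199602): z_contact = −646633.5 + 2971257.7 − 2323407.83 = 1216.4 m.
Depth below ground = 1537 − 1216.4 = 321 m.

321 m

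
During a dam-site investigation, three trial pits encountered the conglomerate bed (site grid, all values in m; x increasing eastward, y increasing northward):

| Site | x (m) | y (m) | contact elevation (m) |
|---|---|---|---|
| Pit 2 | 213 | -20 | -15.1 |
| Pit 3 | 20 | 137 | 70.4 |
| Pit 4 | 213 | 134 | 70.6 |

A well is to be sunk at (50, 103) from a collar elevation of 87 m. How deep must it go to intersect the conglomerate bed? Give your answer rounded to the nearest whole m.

Two edge vectors: Pit 2→Pit 3 = (-193, 157, 85.5), Pit 2→Pit 4 = (0, 154, 85.7).
Normal n = (Pit 2→Pit 3) × (Pit 2→Pit 4) = (287.9, 16540.1, -29722).
So ∂z/∂x = −n_x/n_z = 0.00969 and ∂z/∂y = −n_y/n_z = 0.55649.
Intercept c from Pit 2: -15.1 − 2.06 + 11.13 = −6.03.
At (50, 103): z_contact = 0.5 + 57.3 − 6.03 = 51.8 m.
Depth below ground = 87 − 51.8 = 35 m.

35 m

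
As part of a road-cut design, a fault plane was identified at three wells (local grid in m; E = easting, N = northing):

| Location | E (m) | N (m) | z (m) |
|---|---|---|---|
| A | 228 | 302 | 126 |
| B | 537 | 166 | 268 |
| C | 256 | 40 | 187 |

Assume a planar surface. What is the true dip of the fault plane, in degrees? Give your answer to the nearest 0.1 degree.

22.8°

Let the plane be z = a·E + b·N + c.
B−A: 309a − 136b = 142;  C−A: 28a − 262b = 61.
Solving gives a = 0.37470, b = −0.19278.
Gradient magnitude |∇z| = √(a² + b²) = √(0.14040 + 0.03716) = 0.42138.
True dip = arctan(0.42138) = 22.8°, dipping toward WNW (azimuth ≈ 297°).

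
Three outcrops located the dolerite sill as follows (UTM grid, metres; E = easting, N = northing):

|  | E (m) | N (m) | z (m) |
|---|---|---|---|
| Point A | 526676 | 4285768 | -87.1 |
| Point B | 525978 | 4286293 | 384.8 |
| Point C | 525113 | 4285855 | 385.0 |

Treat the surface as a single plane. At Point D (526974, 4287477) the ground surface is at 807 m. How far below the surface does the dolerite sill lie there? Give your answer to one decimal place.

57.4 m

Let the plane be z = a·E + b·N + c.
Point B−Point A: −698a + 525b = 471.9;  Point C−Point A: −1563a + 87b = 472.1.
Solving gives a = −0.272155652, b = 0.537019724.
Then c = -87.1 − a·526676 − b·4285768 = −2158291.20.
At (526974, 4287477): z_contact = −143418.95 + 2302459.71 − 2158291.20 = 749.56 m.
Depth below ground = 807 − 749.56 = 57.4 m.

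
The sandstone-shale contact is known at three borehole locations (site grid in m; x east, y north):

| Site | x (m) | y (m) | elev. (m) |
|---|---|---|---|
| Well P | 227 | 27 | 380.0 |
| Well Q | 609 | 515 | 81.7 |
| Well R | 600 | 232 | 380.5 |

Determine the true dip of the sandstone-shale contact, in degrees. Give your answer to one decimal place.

Two edge vectors: Well P→Well Q = (382, 488, -298.3), Well P→Well R = (373, 205, 0.5).
Normal n = (Well P→Well Q) × (Well P→Well R) = (61395.5, -111456.9, -103714).
So ∂z/∂x = −n_x/n_z = 0.59197 and ∂z/∂y = −n_y/n_z = −1.07466.
Gradient magnitude |∇z| = √(a² + b²) = √(0.35043 + 1.15489) = 1.22691.
True dip = arctan(1.22691) = 50.8°, dipping toward NNW (azimuth ≈ 331°).

50.8°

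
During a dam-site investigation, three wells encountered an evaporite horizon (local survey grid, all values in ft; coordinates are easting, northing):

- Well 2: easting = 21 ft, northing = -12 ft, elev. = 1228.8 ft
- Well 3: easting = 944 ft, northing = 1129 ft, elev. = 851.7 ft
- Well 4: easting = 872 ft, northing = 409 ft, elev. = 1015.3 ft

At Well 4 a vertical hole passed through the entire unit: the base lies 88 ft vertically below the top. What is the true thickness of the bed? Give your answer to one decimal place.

85.2 ft

Let the plane be z = a·easting + b·northing + c.
Well 3−Well 2: 923a + 1141b = −377.1;  Well 4−Well 2: 851a + 421b = −213.5.
Solving gives a = −0.14568, b = −0.21265.
|∇z| = √(a²+b²) = 0.25777, so dip δ = arctan(0.25777) = 14.45°.
True thickness = vertical thickness × cos δ = 88 × cos 14.45° = 85.2 ft.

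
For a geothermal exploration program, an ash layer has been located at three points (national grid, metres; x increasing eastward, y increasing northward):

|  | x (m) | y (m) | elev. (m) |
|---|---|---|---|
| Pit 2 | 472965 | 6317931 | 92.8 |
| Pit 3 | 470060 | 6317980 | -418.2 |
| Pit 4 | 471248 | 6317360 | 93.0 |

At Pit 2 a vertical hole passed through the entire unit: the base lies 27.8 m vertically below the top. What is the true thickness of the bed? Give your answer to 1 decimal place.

Two edge vectors: Pit 2→Pit 3 = (-2905, 49, -511), Pit 2→Pit 4 = (-1717, -571, 0.2).
Normal n = (Pit 2→Pit 3) × (Pit 2→Pit 4) = (-291771.2, 877968, 1742888).
So ∂z/∂x = −n_x/n_z = 0.16741 and ∂z/∂y = −n_y/n_z = −0.50374.
|∇z| = √(a²+b²) = 0.53083, so dip δ = arctan(0.53083) = 27.96°.
True thickness = vertical thickness × cos δ = 27.8 × cos 27.96° = 24.6 m.

24.6 m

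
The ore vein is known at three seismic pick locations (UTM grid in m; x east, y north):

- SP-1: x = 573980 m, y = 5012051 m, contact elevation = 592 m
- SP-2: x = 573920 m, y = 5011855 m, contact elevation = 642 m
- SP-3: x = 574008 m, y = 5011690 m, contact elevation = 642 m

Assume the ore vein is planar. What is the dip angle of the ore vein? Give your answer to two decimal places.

Two edge vectors: SP-1→SP-2 = (-60, -196, 50), SP-1→SP-3 = (28, -361, 50).
Normal n = (SP-1→SP-2) × (SP-1→SP-3) = (8250, 4400, 27148).
So ∂z/∂x = −n_x/n_z = −0.30389 and ∂z/∂y = −n_y/n_z = −0.16207.
Gradient magnitude |∇z| = √(a² + b²) = √(0.09235 + 0.02627) = 0.34441.
True dip = arctan(0.34441) = 19.00°, dipping toward ENE (azimuth ≈ 062°).

19.00°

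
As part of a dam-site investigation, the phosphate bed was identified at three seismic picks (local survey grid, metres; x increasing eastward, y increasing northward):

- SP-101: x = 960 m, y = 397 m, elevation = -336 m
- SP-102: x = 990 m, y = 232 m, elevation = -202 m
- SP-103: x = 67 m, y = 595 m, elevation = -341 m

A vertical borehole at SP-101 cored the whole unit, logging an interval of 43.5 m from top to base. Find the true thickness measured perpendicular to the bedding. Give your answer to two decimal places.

Let the plane be z = a·x + b·y + c.
SP-102−SP-101: 30a − 165b = 134;  SP-103−SP-101: −893a + 198b = −5.
Solving gives a = −0.18180, b = −0.84518.
|∇z| = √(a²+b²) = 0.86451, so dip δ = arctan(0.86451) = 40.84°.
True thickness = vertical thickness × cos δ = 43.5 × cos 40.84° = 32.91 m.

32.91 m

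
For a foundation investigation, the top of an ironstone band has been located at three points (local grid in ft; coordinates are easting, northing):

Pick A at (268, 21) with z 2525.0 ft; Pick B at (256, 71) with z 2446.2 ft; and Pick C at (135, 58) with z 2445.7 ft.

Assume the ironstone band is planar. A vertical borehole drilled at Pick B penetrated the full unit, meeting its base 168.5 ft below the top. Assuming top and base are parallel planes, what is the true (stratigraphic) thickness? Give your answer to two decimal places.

91.57 ft

Two edge vectors: Pick A→Pick B = (-12, 50, -78.8), Pick A→Pick C = (-133, 37, -79.3).
Normal n = (Pick A→Pick B) × (Pick A→Pick C) = (-1049.4, 9528.8, 6206).
So ∂z/∂easting = −n_x/n_z = 0.16909 and ∂z/∂northing = −n_y/n_z = −1.53542.
|∇z| = √(a²+b²) = 1.54470, so dip δ = arctan(1.54470) = 57.08°.
True thickness = vertical thickness × cos δ = 168.5 × cos 57.08° = 91.57 ft.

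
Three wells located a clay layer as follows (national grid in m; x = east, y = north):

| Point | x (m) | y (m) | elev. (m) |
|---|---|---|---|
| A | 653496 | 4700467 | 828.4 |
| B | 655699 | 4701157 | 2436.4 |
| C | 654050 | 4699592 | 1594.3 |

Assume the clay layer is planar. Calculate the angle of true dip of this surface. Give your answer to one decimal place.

Two edge vectors: A→B = (2203, 690, 1608), A→C = (554, -875, 765.9).
Normal n = (A→B) × (A→C) = (1935471, -796445.7, -2309885).
So ∂z/∂x = −n_x/n_z = 0.83791 and ∂z/∂y = −n_y/n_z = −0.34480.
Gradient magnitude |∇z| = √(a² + b²) = √(0.70209 + 0.11889) = 0.90608.
True dip = arctan(0.90608) = 42.2°, dipping toward WNW (azimuth ≈ 292°).

42.2°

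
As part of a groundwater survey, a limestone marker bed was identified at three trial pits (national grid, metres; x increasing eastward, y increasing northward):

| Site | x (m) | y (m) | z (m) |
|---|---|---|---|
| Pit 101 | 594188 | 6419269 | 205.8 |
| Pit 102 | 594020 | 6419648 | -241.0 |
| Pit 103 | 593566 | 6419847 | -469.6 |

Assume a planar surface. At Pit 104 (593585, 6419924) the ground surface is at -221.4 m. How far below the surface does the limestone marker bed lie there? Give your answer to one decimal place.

339.8 m

Two edge vectors: Pit 101→Pit 102 = (-168, 379, -446.8), Pit 101→Pit 103 = (-622, 578, -675.4).
Normal n = (Pit 101→Pit 102) × (Pit 101→Pit 103) = (2273.8, 164442.4, 138634).
So ∂z/∂x = −n_x/n_z = −0.016401460 and ∂z/∂y = −n_y/n_z = −1.186162125.
Intercept c from Pit 101: 205.8 + 9745.55 + 7614293.76 = 7624245.11.
At (593585, 6419924): z_contact = −9735.66 − 7615070.69 + 7624245.11 = -561.25 m.
Depth below ground = -221.4 − (-561.25) = 339.8 m.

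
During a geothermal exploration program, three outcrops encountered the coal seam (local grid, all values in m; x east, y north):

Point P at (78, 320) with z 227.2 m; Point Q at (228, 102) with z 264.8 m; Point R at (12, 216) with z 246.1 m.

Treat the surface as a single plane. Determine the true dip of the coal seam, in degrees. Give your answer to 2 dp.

Two edge vectors: Point P→Point Q = (150, -218, 37.6), Point P→Point R = (-66, -104, 18.9).
Normal n = (Point P→Point Q) × (Point P→Point R) = (-209.8, -5316.6, -29988).
So ∂z/∂x = −n_x/n_z = −0.00700 and ∂z/∂y = −n_y/n_z = −0.17729.
Gradient magnitude |∇z| = √(a² + b²) = √(0.00005 + 0.03143) = 0.17743.
True dip = arctan(0.17743) = 10.06°, dipping toward N (azimuth ≈ 002°).

10.06°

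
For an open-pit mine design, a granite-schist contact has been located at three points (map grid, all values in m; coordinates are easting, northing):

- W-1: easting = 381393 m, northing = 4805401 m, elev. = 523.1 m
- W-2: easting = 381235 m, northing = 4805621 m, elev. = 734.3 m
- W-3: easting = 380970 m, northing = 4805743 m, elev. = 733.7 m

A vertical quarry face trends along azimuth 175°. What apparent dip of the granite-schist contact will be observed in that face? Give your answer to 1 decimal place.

Let the plane be z = a·easting + b·northing + c.
W-2−W-1: −158a + 220b = 211.2;  W-3−W-1: −423a + 342b = 210.6.
Solving gives a = 0.66365, b = 1.43662.
Unit vector along 175° is (sin 175°, cos 175°) = (0.0872, -0.9962).
Slope in that direction = a·(0.0872) + b·(-0.9962) = −1.37332.
Apparent dip = arctan|1.37332| = 53.9° (true dip is 57.7°, so apparent ≤ true as expected).

53.9°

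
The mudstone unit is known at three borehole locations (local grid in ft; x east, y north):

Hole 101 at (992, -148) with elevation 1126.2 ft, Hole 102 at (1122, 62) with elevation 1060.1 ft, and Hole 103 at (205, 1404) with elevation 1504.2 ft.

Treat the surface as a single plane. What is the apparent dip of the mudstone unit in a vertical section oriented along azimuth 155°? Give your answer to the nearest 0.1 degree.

11.4°

Let the plane be z = a·x + b·y + c.
Hole 102−Hole 101: 130a + 210b = −66.1;  Hole 103−Hole 101: −787a + 1552b = 378.
Solving gives a = −0.49578, b = −0.00785.
Unit vector along 155° is (sin 155°, cos 155°) = (0.4226, -0.9063).
Slope in that direction = a·(0.4226) + b·(-0.9063) = −0.20241.
Apparent dip = arctan|0.20241| = 11.4° (true dip is 26.4°, so apparent ≤ true as expected).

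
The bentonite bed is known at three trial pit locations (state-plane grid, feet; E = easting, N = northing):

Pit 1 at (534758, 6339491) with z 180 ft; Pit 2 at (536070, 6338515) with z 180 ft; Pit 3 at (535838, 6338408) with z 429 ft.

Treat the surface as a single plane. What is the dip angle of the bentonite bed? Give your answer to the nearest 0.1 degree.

Let the plane be z = a·E + b·N + c.
Pit 2−Pit 1: 1312a − 976b = 0;  Pit 3−Pit 1: 1080a − 1083b = 249.
Solving gives a = −0.66252, b = −0.89060.
Gradient magnitude |∇z| = √(a² + b²) = √(0.43894 + 0.79318) = 1.11001.
True dip = arctan(1.11001) = 48.0°, dipping toward NE (azimuth ≈ 037°).

48.0°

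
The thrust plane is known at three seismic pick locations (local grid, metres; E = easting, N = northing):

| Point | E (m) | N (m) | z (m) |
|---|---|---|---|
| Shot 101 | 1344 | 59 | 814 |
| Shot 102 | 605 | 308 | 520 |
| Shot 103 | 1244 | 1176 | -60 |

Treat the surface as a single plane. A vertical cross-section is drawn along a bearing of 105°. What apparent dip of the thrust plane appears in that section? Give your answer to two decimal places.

18.42°

Two edge vectors: Shot 101→Shot 102 = (-739, 249, -294), Shot 101→Shot 103 = (-100, 1117, -874).
Normal n = (Shot 101→Shot 102) × (Shot 101→Shot 103) = (110772, -616486, -800563).
So ∂z/∂E = −n_x/n_z = 0.13837 and ∂z/∂N = −n_y/n_z = −0.77007.
Unit vector along 105° is (sin 105°, cos 105°) = (0.9659, -0.2588).
Slope in that direction = a·(0.9659) + b·(-0.2588) = 0.33296.
Apparent dip = arctan|0.33296| = 18.42° (true dip is 38.0°, so apparent ≤ true as expected).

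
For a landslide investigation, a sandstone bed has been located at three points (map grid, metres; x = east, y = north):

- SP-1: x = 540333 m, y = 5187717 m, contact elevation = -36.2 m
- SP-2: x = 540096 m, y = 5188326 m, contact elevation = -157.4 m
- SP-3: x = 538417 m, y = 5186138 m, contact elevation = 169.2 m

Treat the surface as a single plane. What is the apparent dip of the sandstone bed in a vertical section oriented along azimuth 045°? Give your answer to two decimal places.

5.62°

Let the plane be z = a·x + b·y + c.
SP-2−SP-1: −237a + 609b = −121.2;  SP-3−SP-1: −1916a − 1579b = 205.4.
Solving gives a = 0.04301, b = −0.18228.
Unit vector along 045° is (sin 45°, cos 45°) = (0.7071, 0.7071).
Slope in that direction = a·(0.7071) + b·(0.7071) = −0.09847.
Apparent dip = arctan|0.09847| = 5.62° (true dip is 10.6°, so apparent ≤ true as expected).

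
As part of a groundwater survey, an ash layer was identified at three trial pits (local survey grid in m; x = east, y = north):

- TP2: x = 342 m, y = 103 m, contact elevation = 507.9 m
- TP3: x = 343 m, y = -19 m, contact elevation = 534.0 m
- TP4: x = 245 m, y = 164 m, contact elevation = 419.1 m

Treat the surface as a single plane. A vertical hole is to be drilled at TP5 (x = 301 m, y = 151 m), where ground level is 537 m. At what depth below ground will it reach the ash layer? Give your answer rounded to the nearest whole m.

71 m

Let the plane be z = a·x + b·y + c.
TP3−TP2: 1a − 122b = 26.1;  TP4−TP2: −97a + 61b = −88.8.
Solving gives a = 0.78497, b = −0.20750.
Then c = 507.9 − a·342 − b·103 = 260.81.
At (301, 151): z_contact = 236.3 − 31.3 + 260.81 = 465.8 m.
Depth below ground = 537 − 465.8 = 71 m.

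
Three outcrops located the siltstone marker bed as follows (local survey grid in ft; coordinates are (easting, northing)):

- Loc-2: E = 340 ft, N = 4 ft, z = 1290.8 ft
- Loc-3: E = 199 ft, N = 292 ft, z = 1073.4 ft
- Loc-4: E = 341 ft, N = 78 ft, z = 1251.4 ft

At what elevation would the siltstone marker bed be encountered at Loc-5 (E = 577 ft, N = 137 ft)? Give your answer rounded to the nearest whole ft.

1324 ft

Two edge vectors: Loc-2→Loc-3 = (-141, 288, -217.4), Loc-2→Loc-4 = (1, 74, -39.4).
Normal n = (Loc-2→Loc-3) × (Loc-2→Loc-4) = (4740.4, -5772.8, -10722).
So ∂z/∂E = −n_x/n_z = 0.44212 and ∂z/∂N = −n_y/n_z = −0.53841.
Intercept c from Loc-2: 1290.8 − 150.32 + 2.15 = 1142.63.
At (577, 137): z = 255.1 − 73.8 + 1142.63 = 1324.0 ft.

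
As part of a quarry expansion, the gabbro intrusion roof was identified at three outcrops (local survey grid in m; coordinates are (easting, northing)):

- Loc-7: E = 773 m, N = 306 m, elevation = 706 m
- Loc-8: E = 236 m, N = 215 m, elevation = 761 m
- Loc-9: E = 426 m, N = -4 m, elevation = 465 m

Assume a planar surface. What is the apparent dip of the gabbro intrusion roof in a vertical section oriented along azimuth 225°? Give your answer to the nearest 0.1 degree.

29.9°

Let the plane be z = a·E + b·N + c.
Loc-8−Loc-7: −537a − 91b = 55;  Loc-9−Loc-7: −347a − 310b = −241.
Solving gives a = −0.28898, b = 1.10089.
Unit vector along 225° is (sin 225°, cos 225°) = (-0.7071, -0.7071).
Slope in that direction = a·(-0.7071) + b·(-0.7071) = −0.57411.
Apparent dip = arctan|0.57411| = 29.9° (true dip is 48.7°, so apparent ≤ true as expected).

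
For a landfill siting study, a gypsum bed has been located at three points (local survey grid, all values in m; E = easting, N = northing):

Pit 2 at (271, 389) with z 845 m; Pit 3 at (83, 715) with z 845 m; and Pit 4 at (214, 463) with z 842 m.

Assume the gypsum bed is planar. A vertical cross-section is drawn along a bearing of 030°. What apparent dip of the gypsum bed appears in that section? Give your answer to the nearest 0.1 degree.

Let the plane be z = a·E + b·N + c.
Pit 3−Pit 2: −188a + 326b = 0;  Pit 4−Pit 2: −57a + 74b = −3.
Solving gives a = 0.20942, b = 0.12077.
Unit vector along 030° is (sin 30°, cos 30°) = (0.5000, 0.8660).
Slope in that direction = a·(0.5000) + b·(0.8660) = 0.20930.
Apparent dip = arctan|0.20930| = 11.8° (true dip is 13.6°, so apparent ≤ true as expected).

11.8°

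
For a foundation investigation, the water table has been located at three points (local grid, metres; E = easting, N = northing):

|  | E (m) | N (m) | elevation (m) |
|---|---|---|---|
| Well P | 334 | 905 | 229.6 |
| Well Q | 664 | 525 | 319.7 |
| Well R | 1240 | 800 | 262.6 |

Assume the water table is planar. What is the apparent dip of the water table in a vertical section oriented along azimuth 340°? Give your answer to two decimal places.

12.30°

Let the plane be z = a·E + b·N + c.
Well Q−Well P: 330a − 380b = 90.1;  Well R−Well P: 906a − 105b = 33.
Solving gives a = 0.00995, b = −0.22847.
Unit vector along 340° is (sin 340°, cos 340°) = (-0.3420, 0.9397).
Slope in that direction = a·(-0.3420) + b·(0.9397) = −0.21809.
Apparent dip = arctan|0.21809| = 12.30° (true dip is 12.9°, so apparent ≤ true as expected).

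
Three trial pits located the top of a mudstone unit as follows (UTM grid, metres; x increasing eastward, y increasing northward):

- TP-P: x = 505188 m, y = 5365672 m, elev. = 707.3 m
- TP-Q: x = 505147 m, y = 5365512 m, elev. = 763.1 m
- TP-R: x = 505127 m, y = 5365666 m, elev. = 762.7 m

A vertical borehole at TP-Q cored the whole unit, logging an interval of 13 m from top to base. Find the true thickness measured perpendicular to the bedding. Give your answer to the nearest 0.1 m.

9.6 m

Let the plane be z = a·x + b·y + c.
TP-Q−TP-P: −41a − 160b = 55.8;  TP-R−TP-P: −61a − 6b = 55.4.
Solving gives a = −0.89649, b = −0.11902.
|∇z| = √(a²+b²) = 0.90436, so dip δ = arctan(0.90436) = 42.12°.
True thickness = vertical thickness × cos δ = 13 × cos 42.12° = 9.6 m.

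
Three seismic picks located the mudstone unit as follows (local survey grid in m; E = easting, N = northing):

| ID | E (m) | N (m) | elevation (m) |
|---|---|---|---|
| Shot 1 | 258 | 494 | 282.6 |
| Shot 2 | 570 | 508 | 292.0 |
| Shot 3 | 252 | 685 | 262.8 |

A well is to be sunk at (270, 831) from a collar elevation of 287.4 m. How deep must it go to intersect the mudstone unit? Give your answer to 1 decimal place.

39.0 m

Two edge vectors: Shot 1→Shot 2 = (312, 14, 9.4), Shot 1→Shot 3 = (-6, 191, -19.8).
Normal n = (Shot 1→Shot 2) × (Shot 1→Shot 3) = (-2072.6, 6121.2, 59676).
So ∂z/∂E = −n_x/n_z = 0.03473 and ∂z/∂N = −n_y/n_z = −0.10257.
Intercept c from Shot 1: 282.6 − 8.96 + 50.67 = 324.31.
At (270, 831): z_contact = 9.38 − 85.24 + 324.31 = 248.45 m.
Depth below ground = 287.4 − 248.45 = 39.0 m.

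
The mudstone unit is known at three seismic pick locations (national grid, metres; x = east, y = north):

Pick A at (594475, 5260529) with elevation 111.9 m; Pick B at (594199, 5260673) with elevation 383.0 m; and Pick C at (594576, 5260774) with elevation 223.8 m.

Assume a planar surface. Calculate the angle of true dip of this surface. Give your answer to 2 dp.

Two edge vectors: Pick A→Pick B = (-276, 144, 271.1), Pick A→Pick C = (101, 245, 111.9).
Normal n = (Pick A→Pick B) × (Pick A→Pick C) = (-50305.9, 58265.5, -82164).
So ∂z/∂x = −n_x/n_z = −0.61226 and ∂z/∂y = −n_y/n_z = 0.70914.
Gradient magnitude |∇z| = √(a² + b²) = √(0.37486 + 0.50287) = 0.93688.
True dip = arctan(0.93688) = 43.13°, dipping toward SE (azimuth ≈ 139°).

43.13°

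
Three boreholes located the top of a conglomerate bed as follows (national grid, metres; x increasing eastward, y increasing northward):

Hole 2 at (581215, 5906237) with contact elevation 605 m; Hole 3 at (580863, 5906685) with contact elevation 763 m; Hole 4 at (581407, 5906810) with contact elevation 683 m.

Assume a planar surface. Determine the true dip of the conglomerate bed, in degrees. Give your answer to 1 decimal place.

15.6°

Two edge vectors: Hole 2→Hole 3 = (-352, 448, 158), Hole 2→Hole 4 = (192, 573, 78).
Normal n = (Hole 2→Hole 3) × (Hole 2→Hole 4) = (-55590, 57792, -287712).
So ∂z/∂x = −n_x/n_z = −0.19321 and ∂z/∂y = −n_y/n_z = 0.20087.
Gradient magnitude |∇z| = √(a² + b²) = √(0.03733 + 0.04035) = 0.27871.
True dip = arctan(0.27871) = 15.6°, dipping toward SE (azimuth ≈ 136°).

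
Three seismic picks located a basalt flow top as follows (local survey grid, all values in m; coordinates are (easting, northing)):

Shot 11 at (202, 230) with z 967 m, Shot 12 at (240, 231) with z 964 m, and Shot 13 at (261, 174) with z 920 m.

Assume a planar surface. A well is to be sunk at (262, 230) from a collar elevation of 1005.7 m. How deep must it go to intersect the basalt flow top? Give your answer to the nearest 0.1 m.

44.6 m

Two edge vectors: Shot 11→Shot 12 = (38, 1, -3), Shot 11→Shot 13 = (59, -56, -47).
Normal n = (Shot 11→Shot 12) × (Shot 11→Shot 13) = (-215, 1609, -2187).
So ∂z/∂E = −n_x/n_z = −0.09831 and ∂z/∂N = −n_y/n_z = 0.73571.
Intercept c from Shot 11: 967 + 19.86 − 169.21 = 817.64.
At (262, 230): z_contact = −25.76 + 169.21 + 817.64 = 961.10 m.
Depth below ground = 1005.7 − 961.10 = 44.6 m.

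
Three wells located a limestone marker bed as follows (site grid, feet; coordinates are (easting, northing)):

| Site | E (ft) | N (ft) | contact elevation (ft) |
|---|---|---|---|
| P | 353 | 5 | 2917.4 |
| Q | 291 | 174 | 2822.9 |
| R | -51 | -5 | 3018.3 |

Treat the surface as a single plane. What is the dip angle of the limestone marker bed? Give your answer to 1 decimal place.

34.5°

Two edge vectors: P→Q = (-62, 169, -94.5), P→R = (-404, -10, 100.9).
Normal n = (P→Q) × (P→R) = (16107.1, 44433.8, 68896).
So ∂z/∂E = −n_x/n_z = −0.23379 and ∂z/∂N = −n_y/n_z = −0.64494.
Gradient magnitude |∇z| = √(a² + b²) = √(0.05466 + 0.41595) = 0.68601.
True dip = arctan(0.68601) = 34.5°, dipping toward NNE (azimuth ≈ 020°).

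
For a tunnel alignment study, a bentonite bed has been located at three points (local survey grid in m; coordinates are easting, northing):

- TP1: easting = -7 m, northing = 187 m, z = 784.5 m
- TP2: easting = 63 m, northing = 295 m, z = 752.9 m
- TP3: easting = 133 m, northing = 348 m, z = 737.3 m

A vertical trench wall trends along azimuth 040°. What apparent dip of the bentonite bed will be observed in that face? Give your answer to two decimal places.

Let the plane be z = a·easting + b·northing + c.
TP2−TP1: 70a + 108b = −31.6;  TP3−TP1: 140a + 161b = −47.2.
Solving gives a = −0.00260, b = −0.29091.
Unit vector along 040° is (sin 40°, cos 40°) = (0.6428, 0.7660).
Slope in that direction = a·(0.6428) + b·(0.7660) = −0.22452.
Apparent dip = arctan|0.22452| = 12.65° (true dip is 16.2°, so apparent ≤ true as expected).

12.65°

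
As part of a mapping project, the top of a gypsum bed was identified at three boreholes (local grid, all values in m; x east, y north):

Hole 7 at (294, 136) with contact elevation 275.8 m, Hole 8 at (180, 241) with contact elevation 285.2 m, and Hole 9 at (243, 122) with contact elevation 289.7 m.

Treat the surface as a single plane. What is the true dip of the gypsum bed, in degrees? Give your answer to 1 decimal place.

Two edge vectors: Hole 7→Hole 8 = (-114, 105, 9.4), Hole 7→Hole 9 = (-51, -14, 13.9).
Normal n = (Hole 7→Hole 8) × (Hole 7→Hole 9) = (1591.1, 1105.2, 6951).
So ∂z/∂x = −n_x/n_z = −0.22890 and ∂z/∂y = −n_y/n_z = −0.15900.
Gradient magnitude |∇z| = √(a² + b²) = √(0.05240 + 0.02528) = 0.27871.
True dip = arctan(0.27871) = 15.6°, dipping toward NE (azimuth ≈ 055°).

15.6°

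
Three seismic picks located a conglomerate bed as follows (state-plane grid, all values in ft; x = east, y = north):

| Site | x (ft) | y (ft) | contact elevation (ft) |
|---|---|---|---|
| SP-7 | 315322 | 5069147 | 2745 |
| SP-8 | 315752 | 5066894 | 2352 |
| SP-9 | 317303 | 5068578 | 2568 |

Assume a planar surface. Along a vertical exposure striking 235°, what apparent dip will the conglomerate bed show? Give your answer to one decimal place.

3.5°

Two edge vectors: SP-7→SP-8 = (430, -2253, -393), SP-7→SP-9 = (1981, -569, -177).
Normal n = (SP-7→SP-8) × (SP-7→SP-9) = (175164, -702423, 4218523).
So ∂z/∂x = −n_x/n_z = −0.04152 and ∂z/∂y = −n_y/n_z = 0.16651.
Unit vector along 235° is (sin 235°, cos 235°) = (-0.8192, -0.5736).
Slope in that direction = a·(-0.8192) + b·(-0.5736) = −0.06149.
Apparent dip = arctan|0.06149| = 3.5° (true dip is 9.7°, so apparent ≤ true as expected).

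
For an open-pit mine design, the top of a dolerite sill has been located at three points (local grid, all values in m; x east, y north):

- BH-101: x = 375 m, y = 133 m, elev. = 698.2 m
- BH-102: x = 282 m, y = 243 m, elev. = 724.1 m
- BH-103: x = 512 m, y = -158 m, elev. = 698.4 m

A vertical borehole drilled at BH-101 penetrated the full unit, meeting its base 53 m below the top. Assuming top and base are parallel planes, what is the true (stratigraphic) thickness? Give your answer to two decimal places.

Two edge vectors: BH-101→BH-102 = (-93, 110, 25.9), BH-101→BH-103 = (137, -291, 0.2).
Normal n = (BH-101→BH-102) × (BH-101→BH-103) = (7558.9, 3566.9, 11993).
So ∂z/∂x = −n_x/n_z = −0.63028 and ∂z/∂y = −n_y/n_z = −0.29742.
|∇z| = √(a²+b²) = 0.69692, so dip δ = arctan(0.69692) = 34.87°.
True thickness = vertical thickness × cos δ = 53 × cos 34.87° = 43.48 m.

43.48 m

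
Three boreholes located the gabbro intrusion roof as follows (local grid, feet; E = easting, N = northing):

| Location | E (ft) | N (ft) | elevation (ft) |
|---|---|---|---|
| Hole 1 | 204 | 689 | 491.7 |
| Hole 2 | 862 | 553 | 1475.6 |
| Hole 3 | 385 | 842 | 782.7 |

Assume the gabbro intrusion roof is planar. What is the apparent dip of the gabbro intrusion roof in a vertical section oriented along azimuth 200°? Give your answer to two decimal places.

Two edge vectors: Hole 1→Hole 2 = (658, -136, 983.9), Hole 1→Hole 3 = (181, 153, 291).
Normal n = (Hole 1→Hole 2) × (Hole 1→Hole 3) = (-190112.7, -13392.1, 125290).
So ∂z/∂E = −n_x/n_z = 1.51738 and ∂z/∂N = −n_y/n_z = 0.10689.
Unit vector along 200° is (sin 200°, cos 200°) = (-0.3420, -0.9397).
Slope in that direction = a·(-0.3420) + b·(-0.9397) = −0.61942.
Apparent dip = arctan|0.61942| = 31.77° (true dip is 56.7°, so apparent ≤ true as expected).

31.77°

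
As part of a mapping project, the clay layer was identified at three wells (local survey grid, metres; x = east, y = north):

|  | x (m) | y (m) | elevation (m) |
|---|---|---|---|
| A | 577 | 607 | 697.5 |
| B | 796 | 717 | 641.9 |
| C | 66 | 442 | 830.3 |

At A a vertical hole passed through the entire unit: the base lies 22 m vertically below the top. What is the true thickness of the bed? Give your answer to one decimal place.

Two edge vectors: A→B = (219, 110, -55.6), A→C = (-511, -165, 132.8).
Normal n = (A→B) × (A→C) = (5434, -671.6, 20075).
So ∂z/∂x = −n_x/n_z = −0.27068 and ∂z/∂y = −n_y/n_z = 0.03345.
|∇z| = √(a²+b²) = 0.27274, so dip δ = arctan(0.27274) = 15.26°.
True thickness = vertical thickness × cos δ = 22 × cos 15.26° = 21.2 m.

21.2 m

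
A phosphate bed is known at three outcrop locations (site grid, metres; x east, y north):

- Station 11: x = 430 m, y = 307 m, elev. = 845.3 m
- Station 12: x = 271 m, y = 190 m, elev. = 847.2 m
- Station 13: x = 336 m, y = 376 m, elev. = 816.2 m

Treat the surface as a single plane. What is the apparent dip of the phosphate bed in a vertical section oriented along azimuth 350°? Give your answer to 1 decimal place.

Two edge vectors: Station 11→Station 12 = (-159, -117, 1.9), Station 11→Station 13 = (-94, 69, -29.1).
Normal n = (Station 11→Station 12) × (Station 11→Station 13) = (3273.6, -4805.5, -21969).
So ∂z/∂x = −n_x/n_z = 0.14901 and ∂z/∂y = −n_y/n_z = −0.21874.
Unit vector along 350° is (sin 350°, cos 350°) = (-0.1736, 0.9848).
Slope in that direction = a·(-0.1736) + b·(0.9848) = −0.24129.
Apparent dip = arctan|0.24129| = 13.6° (true dip is 14.8°, so apparent ≤ true as expected).

13.6°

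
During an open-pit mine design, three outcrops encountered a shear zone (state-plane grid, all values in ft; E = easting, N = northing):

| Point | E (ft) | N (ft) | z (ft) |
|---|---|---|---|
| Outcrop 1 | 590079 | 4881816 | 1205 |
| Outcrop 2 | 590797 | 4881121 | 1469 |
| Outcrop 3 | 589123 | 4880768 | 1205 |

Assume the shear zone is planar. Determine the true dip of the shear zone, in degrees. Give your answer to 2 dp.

Two edge vectors: Outcrop 1→Outcrop 2 = (718, -695, 264), Outcrop 1→Outcrop 3 = (-956, -1048, 0).
Normal n = (Outcrop 1→Outcrop 2) × (Outcrop 1→Outcrop 3) = (276672, -252384, -1416884).
So ∂z/∂E = −n_x/n_z = 0.19527 and ∂z/∂N = −n_y/n_z = −0.17813.
Gradient magnitude |∇z| = √(a² + b²) = √(0.03813 + 0.03173) = 0.26431.
True dip = arctan(0.26431) = 14.81°, dipping toward NW (azimuth ≈ 312°).

14.81°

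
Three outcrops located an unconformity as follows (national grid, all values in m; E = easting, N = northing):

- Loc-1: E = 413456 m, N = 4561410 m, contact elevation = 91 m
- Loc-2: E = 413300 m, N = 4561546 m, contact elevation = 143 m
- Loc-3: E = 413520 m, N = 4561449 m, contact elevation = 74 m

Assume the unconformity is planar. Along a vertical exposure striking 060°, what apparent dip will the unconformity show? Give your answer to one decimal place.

13.0°

Let the plane be z = a·E + b·N + c.
Loc-2−Loc-1: −156a + 136b = 52;  Loc-3−Loc-1: 64a + 39b = −17.
Solving gives a = −0.29348, b = 0.04571.
Unit vector along 060° is (sin 60°, cos 60°) = (0.8660, 0.5000).
Slope in that direction = a·(0.8660) + b·(0.5000) = −0.23131.
Apparent dip = arctan|0.23131| = 13.0° (true dip is 16.5°, so apparent ≤ true as expected).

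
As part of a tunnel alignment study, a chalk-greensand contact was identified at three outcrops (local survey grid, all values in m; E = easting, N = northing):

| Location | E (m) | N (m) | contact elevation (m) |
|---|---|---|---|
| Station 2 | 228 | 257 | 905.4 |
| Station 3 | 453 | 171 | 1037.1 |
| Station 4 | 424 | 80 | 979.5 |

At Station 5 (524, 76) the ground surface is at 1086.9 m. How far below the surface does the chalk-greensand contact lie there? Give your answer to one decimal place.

35.2 m

Let the plane be z = a·E + b·N + c.
Station 3−Station 2: 225a − 86b = 131.7;  Station 4−Station 2: 196a − 177b = 74.1.
Solving gives a = 0.73744, b = 0.39796.
Then c = 905.4 − a·228 − b·257 = 634.99.
At (524, 76): z_contact = 386.42 + 30.24 + 634.99 = 1051.65 m.
Depth below ground = 1086.9 − 1051.65 = 35.2 m.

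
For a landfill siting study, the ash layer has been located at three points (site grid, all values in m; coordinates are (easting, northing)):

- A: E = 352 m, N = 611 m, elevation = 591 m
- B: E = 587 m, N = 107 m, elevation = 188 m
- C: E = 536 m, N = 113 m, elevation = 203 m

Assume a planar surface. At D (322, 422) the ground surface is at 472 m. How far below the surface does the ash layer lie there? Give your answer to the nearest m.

Let the plane be z = a·E + b·N + c.
B−A: 235a − 504b = −403;  C−A: 184a − 498b = −388.
Solving gives a = −0.21166, b = 0.70091.
Then c = 591 − a·352 − b·611 = 237.24.
At (322, 422): z_contact = −68.2 + 295.8 + 237.24 = 464.9 m.
Depth below ground = 472 − 464.9 = 7 m.

7 m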